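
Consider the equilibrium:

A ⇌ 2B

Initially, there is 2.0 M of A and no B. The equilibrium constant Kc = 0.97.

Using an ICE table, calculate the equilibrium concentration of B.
[B] = 1.171 M

ICE: [A] = 2.0 − x, [B] = 2x.
Kc = (2x)²/(2.0 − x) = 0.97 ⇒ 4x² + 0.97x − 1.94 = 0.
x = (−0.97 + √(0.97² + 4·4·1.94))/(2·4) = (−0.97 + √31.981)/8 = 0.58565.
[B] = 2x = 1.171 M.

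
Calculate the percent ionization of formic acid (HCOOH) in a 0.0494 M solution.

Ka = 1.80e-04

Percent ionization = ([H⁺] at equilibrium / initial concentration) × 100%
Percent ionization = 5.86%

Let x = [H⁺]. Ka = x²/(C - x) ⇒ x² + (1.80e-04)x - (1.80e-04)(0.0494) = 0. x = 2.8933e-03. Percent = (2.8933e-03/0.0494) × 100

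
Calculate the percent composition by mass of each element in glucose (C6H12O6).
C: 40.00%, H: 6.71%, O: 53.29%

Molar mass of C6H12O6 = 180.16 g/mol
% C = (6 × 12.01) / 180.16 × 100% = 72.06 / 180.16 × 100% = 40.00%
% H = (12 × 1.008) / 180.16 × 100% = 12.096 / 180.16 × 100% = 6.71%
% O = (6 × 16.0) / 180.16 × 100% = 96 / 180.16 × 100% = 53.29%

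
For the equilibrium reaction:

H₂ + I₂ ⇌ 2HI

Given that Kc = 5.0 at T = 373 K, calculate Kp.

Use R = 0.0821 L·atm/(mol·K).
K_p = 5.0000

Δn = (moles gaseous products) − (moles gaseous reactants) = 0
T = 373 K; RT = 0.0821 × 373 = 30.6233
Kp = Kc·(RT)^Δn = 5.0 × (30.6233)^0 = 5.0 × 1 = 5.0000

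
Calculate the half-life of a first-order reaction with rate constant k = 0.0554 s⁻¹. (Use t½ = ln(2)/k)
12.51 s

t½ = ln(2)/k = 0.6931/0.0554 = 12.51 s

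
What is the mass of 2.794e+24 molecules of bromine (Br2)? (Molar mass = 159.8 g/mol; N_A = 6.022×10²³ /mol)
Moles = 2.794e+24 ÷ 6.022×10²³ = 4.63965 mol
Mass = 4.63965 mol × 159.8 g/mol = 741.4 g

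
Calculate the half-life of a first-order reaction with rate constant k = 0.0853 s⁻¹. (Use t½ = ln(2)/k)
8.13 s

t½ = ln(2)/k = 0.6931/0.0853 = 8.13 s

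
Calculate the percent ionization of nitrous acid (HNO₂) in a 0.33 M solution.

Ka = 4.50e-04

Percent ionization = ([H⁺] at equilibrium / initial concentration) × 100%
Percent ionization = 3.63%

Let x = [H⁺]. Ka = x²/(C - x) ⇒ x² + (4.50e-04)x - (4.50e-04)(0.33) = 0. x = 1.1963e-02. Percent = (1.1963e-02/0.33) × 100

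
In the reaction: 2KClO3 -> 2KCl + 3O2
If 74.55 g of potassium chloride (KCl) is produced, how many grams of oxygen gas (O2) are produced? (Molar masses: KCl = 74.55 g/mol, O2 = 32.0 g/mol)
Moles of KCl = 74.55 g ÷ 74.55 g/mol = 1 mol
Mole ratio: 3 mol O2 / 2 mol KCl
Moles of O2 = 1 × (3/2) = 1.5 mol
Mass of O2 = 1.5 mol × 32.0 g/mol = 48 g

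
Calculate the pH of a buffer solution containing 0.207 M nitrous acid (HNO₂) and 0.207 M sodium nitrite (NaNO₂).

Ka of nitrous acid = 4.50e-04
pH = 3.35

pKa = -log(4.50e-04) = 3.35. pH = pKa + log([A⁻]/[HA]) = 3.35 + log(0.207/0.207)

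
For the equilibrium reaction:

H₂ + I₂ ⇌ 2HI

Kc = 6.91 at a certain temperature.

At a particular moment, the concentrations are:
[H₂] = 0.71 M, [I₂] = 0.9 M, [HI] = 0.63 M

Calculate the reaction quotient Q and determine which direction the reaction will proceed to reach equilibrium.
Q = 0.621, Q < K, reaction proceeds forward (toward products)

Q = ([HI]^2) / ([H₂] × [I₂])
  = ((0.63)^2) / ((0.71)·(0.9)) = 0.3969/0.639 = 0.6211
Since Q = 0.6211 < Kc = 6.91, the reaction proceeds forward (toward products) to reach equilibrium.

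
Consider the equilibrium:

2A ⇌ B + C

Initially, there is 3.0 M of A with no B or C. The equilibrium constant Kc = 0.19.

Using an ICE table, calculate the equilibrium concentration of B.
[B] = 0.699 M

ICE: [A] = 3.0 − 2x, [B] = [C] = x.
Kc = x²/(3.0 − 2x)² = 0.19 ⇒ √Kc = x/(3.0 − 2x).
x = √0.19·3.0/(1 + 2√0.19) = 0.43589·3.0/1.8718 = 0.69862.
[B] = x = 0.699 M.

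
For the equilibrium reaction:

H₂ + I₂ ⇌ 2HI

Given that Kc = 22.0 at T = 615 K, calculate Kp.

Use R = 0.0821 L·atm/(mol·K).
K_p = 22.0000

Δn = (moles gaseous products) − (moles gaseous reactants) = 0
T = 615 K; RT = 0.0821 × 615 = 50.4915
Kp = Kc·(RT)^Δn = 22.0 × (50.4915)^0 = 22.0 × 1 = 22.0000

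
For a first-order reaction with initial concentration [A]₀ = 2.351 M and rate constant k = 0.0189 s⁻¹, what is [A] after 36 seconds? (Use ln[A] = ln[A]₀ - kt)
1.1906 M

ln[A] = ln[A]₀ - k·t = ln(2.351) - (0.0189)·(36) = 0.8548 - 0.6804 = 0.1744
[A] = e^(0.1744) = 1.1906 M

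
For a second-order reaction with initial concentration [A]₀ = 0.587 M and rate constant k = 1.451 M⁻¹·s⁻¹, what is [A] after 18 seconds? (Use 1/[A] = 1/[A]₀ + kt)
0.0359 M

1/[A] = 1/[A]₀ + k·t = 1/0.587 + (1.451)·(18) = 1.7036 + 26.1180 = 27.8216
[A] = 1/27.8216 = 0.0359 M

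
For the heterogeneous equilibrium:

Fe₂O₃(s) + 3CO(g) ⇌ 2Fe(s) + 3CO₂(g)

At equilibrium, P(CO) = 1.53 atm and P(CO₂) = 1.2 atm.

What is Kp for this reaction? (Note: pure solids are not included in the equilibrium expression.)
K_p = 0.482

Solids (Fe₂O₃, Fe) are excluded.
Kp = P(CO₂)³/P(CO)³ = (1.2)³/(1.53)³ = 1.728/3.582 = 0.482.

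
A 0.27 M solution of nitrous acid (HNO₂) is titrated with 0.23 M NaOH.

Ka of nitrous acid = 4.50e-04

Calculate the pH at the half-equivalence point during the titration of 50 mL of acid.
pH = pKa = 3.35

At the half-equivalence point, [HA] = [A⁻], so by Henderson–Hasselbalch pH = pKa + log(1) = pKa.
pKa = −log(4.50e-04) = 3.35.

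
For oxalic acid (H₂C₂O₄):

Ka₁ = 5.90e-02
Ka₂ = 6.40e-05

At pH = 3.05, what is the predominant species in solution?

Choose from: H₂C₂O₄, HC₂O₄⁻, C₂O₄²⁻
HC₂O₄⁻

pKa1 = 1.23, pKa2 = 4.19. Each pKa is the crossover between adjacent species; pH = 3.05 lies in the region where HC₂O₄⁻ predominates.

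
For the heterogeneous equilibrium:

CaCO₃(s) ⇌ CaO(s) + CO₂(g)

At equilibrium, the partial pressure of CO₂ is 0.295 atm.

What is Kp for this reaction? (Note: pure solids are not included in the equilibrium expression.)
K_p = 0.295

Solids (CaCO₃, CaO) have activity 1 and are excluded.
Kp = P(CO₂) = 0.295.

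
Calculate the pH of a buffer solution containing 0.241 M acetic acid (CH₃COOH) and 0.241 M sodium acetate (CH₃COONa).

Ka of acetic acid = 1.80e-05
pH = 4.74

pKa = -log(1.80e-05) = 4.74. pH = pKa + log([A⁻]/[HA]) = 4.74 + log(0.241/0.241)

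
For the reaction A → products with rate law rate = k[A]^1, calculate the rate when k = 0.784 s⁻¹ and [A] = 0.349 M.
0.2736 M/s

rate = k·[A]^1 = 0.784·(0.349)^1 = 0.784·0.349 = 0.2736 M/s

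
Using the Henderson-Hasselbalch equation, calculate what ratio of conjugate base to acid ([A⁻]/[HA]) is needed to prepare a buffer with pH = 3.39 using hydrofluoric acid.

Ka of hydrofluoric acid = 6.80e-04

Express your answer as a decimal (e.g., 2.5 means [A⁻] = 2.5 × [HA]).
[A⁻]/[HA] = 1.669

pKa = −log(6.80e-04) = 3.1675. pH = pKa + log([A⁻]/[HA]). 3.39 = 3.1675 + log(ratio). log(ratio) = 3.39 − 3.1675 = 0.2225. ratio = 10^(0.2225) = 1.669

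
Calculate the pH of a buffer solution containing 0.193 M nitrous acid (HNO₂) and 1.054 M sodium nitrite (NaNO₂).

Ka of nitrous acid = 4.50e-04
pH = 4.08

pKa = -log(4.50e-04) = 3.35. pH = pKa + log([A⁻]/[HA]) = 3.35 + log(1.054/0.193)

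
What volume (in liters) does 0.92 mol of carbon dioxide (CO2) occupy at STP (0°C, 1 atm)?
At STP, 1 mol of gas occupies 22.4 L
Volume = 0.92 mol × 22.4 L/mol = 20.61 L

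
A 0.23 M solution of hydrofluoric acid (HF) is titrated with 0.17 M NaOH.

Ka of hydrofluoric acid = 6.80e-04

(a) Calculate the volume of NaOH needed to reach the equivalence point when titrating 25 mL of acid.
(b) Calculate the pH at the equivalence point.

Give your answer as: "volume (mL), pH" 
V = 33.8 mL, pH = 8.08

(a) At equivalence: moles acid = moles base.
moles acid = 0.23 × 0.025 = 0.00575 mol; V_NaOH = 0.00575/0.17 = 0.03382 L = 33.8 mL.
(b) At equivalence, all acid → conjugate base A⁻ at [A⁻] = 0.00575/0.05882 = 0.09775 M.
Kb = Kw/Ka = 1.0e-14/6.80e-04 = 1.471e-11; [OH⁻] = √(Kb·[A⁻]) = 1.199e-06; pOH = 5.92; pH = 14 − pOH = 8.08.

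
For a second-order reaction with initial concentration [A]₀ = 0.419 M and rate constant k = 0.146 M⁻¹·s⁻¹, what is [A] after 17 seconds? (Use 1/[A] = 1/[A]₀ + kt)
0.2054 M

1/[A] = 1/[A]₀ + k·t = 1/0.419 + (0.146)·(17) = 2.3866 + 2.4820 = 4.8686
[A] = 1/4.8686 = 0.2054 M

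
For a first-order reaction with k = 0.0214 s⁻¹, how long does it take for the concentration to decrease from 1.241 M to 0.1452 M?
100.26 s

From ln[A] = ln[A]₀ - k·t: t = ln([A]₀/[A])/k = ln(1.241/0.1452)/0.0214 = ln(8.5468)/0.0214 = 2.1456/0.0214 = 100.26 s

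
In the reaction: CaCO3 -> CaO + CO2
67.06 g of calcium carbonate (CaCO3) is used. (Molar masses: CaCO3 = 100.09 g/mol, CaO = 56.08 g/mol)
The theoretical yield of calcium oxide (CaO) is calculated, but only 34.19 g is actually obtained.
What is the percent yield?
Moles of CaCO3 = 67.06 g ÷ 100.09 g/mol = 0.669997 mol
Mole ratio: 1 mol CaO / 1 mol CaCO3
Moles of CaO = 0.669997 × (1/1) = 0.669997 mol
Theoretical yield = 0.669997 mol × 56.08 g/mol = 37.573 g
Actual yield = 34.19 g
Percent yield = (34.19 / 37.573) × 100% = 91.0%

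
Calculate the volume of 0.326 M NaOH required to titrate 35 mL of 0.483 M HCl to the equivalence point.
V_{base} = 51.9 mL

At equivalence: moles acid = moles base.
moles HCl = 0.483 M × 0.035 L = 0.016905 mol
V_NaOH = 0.016905 mol ÷ 0.326 M = 0.05186 L = 51.9 mL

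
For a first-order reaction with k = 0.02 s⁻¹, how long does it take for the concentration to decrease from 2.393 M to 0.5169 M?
76.62 s

From ln[A] = ln[A]₀ - k·t: t = ln([A]₀/[A])/k = ln(2.393/0.5169)/0.02 = ln(4.6295)/0.02 = 1.5325/0.02 = 76.62 s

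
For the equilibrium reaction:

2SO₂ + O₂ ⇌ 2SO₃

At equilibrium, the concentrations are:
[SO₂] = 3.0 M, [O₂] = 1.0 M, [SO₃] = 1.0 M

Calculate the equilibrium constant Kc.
K_c = 0.1111

Kc = ([SO₃]^2) / ([SO₂]^2 × [O₂])
   = ((1.0)^2) / ((3.0)^2·(1.0))
   = 1 / 9 = 0.1111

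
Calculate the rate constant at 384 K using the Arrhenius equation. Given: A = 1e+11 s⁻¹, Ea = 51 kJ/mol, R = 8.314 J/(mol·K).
1.15e+04 s⁻¹

k = A·exp(-Ea/(R·T)) = 1e+11·exp(-51000/(8.314·384)) = 1e+11·exp(-15.9746) = 1e+11·1.1543e-07 = 1.15e+04 s⁻¹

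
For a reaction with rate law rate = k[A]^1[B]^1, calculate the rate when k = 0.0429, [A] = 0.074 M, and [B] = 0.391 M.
0.001241 M/s

rate = k·[A]^1·[B]^1 = 0.0429·(0.074)^1·(0.391)^1 = 0.0429·0.074·0.391 = 0.001241 M/s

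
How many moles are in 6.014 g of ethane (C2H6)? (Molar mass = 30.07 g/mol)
Moles = 6.014 g ÷ 30.07 g/mol = 0.2 mol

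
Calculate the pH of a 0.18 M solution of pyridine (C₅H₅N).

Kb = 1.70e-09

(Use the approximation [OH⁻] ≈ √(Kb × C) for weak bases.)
pH = 9.24

[OH⁻] = √(Kb × C) = √(1.70e-09 × 0.18) = 1.7493e-05. pOH = 4.76, pH = 14 - pOH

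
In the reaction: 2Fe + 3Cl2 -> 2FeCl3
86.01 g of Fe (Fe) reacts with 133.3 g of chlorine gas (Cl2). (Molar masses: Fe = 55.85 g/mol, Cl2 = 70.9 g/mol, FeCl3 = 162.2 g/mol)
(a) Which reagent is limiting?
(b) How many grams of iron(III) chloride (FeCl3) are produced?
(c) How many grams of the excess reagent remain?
(a) Cl2, (b) 203.3 g, (c) 16.01 g

Moles of Fe = 86.01 g ÷ 55.85 g/mol = 1.54002 mol
Moles of Cl2 = 133.3 g ÷ 70.9 g/mol = 1.88011 mol
Moles ÷ coefficient: Fe: 1.54002/2 = 0.77, Cl2: 1.88011/3 = 0.6267
(a) Cl2 has the smaller value, so Cl2 is the limiting reagent.
(b) Moles of FeCl3 = 1.88011 mol Cl2 × (2/3) = 1.25341 mol; mass = 1.25341 mol × 162.2 g/mol = 203.3 g
(c) Fe consumed = 1.88011 × (2/3) = 1.25341 mol; remaining = 1.54002 − 1.25341 = 0.286609 mol; mass = 0.286609 mol × 55.85 g/mol = 16.01 g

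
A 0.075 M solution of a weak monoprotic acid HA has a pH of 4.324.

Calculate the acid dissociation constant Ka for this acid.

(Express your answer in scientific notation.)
K_a = 3.00e-08

[H⁺] = 10^(−pH) = 10^(−4.324) = 4.742e-05 M. For HA ⇌ H⁺ + A⁻, Ka = x²/(C − x) = (4.742e-05)²/(0.075 − 4.742e-05) = 3.00e-08.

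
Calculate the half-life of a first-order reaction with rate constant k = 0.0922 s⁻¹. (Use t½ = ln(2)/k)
7.52 s

t½ = ln(2)/k = 0.6931/0.0922 = 7.52 s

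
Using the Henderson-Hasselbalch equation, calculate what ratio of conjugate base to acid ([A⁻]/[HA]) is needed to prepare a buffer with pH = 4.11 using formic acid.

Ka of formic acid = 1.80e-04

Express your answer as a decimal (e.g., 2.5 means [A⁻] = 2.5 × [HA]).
[A⁻]/[HA] = 2.319

pKa = −log(1.80e-04) = 3.7447. pH = pKa + log([A⁻]/[HA]). 4.11 = 3.7447 + log(ratio). log(ratio) = 4.11 − 3.7447 = 0.3653. ratio = 10^(0.3653) = 2.319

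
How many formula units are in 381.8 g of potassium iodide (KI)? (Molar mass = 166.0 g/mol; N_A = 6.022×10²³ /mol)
Moles = 381.8 g ÷ 166.0 g/mol = 2.3 mol
Formula units = 2.3 mol × 6.022×10²³ /mol = 1.385e+24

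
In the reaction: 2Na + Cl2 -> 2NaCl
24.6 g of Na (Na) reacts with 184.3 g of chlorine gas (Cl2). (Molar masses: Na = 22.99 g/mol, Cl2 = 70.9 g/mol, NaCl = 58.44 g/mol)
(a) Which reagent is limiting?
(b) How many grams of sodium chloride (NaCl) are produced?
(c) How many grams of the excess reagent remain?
(a) Na, (b) 62.53 g, (c) 146.4 g

Moles of Na = 24.6 g ÷ 22.99 g/mol = 1.07003 mol
Moles of Cl2 = 184.3 g ÷ 70.9 g/mol = 2.59944 mol
Moles ÷ coefficient: Na: 1.07003/2 = 0.535, Cl2: 2.59944/1 = 2.599
(a) Na has the smaller value, so Na is the limiting reagent.
(b) Moles of NaCl = 1.07003 mol Na × (2/2) = 1.07003 mol; mass = 1.07003 mol × 58.44 g/mol = 62.53 g
(c) Cl2 consumed = 1.07003 × (1/2) = 0.535015 mol; remaining = 2.59944 − 0.535015 = 2.06442 mol; mass = 2.06442 mol × 70.9 g/mol = 146.4 g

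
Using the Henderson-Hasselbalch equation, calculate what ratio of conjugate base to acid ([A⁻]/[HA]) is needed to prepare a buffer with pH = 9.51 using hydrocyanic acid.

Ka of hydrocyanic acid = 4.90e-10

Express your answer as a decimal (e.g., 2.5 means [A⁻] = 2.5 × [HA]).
[A⁻]/[HA] = 1.586

pKa = −log(4.90e-10) = 9.3098. pH = pKa + log([A⁻]/[HA]). 9.51 = 9.3098 + log(ratio). log(ratio) = 9.51 − 9.3098 = 0.2002. ratio = 10^(0.2002) = 1.586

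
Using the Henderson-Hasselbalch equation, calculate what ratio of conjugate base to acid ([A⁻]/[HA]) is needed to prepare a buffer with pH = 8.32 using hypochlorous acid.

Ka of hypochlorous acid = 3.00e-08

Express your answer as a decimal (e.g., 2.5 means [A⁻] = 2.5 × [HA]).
[A⁻]/[HA] = 6.268

pKa = −log(3.00e-08) = 7.5229. pH = pKa + log([A⁻]/[HA]). 8.32 = 7.5229 + log(ratio). log(ratio) = 8.32 − 7.5229 = 0.7971. ratio = 10^(0.7971) = 6.268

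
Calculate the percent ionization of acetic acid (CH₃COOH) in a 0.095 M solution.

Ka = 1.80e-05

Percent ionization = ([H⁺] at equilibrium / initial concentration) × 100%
Percent ionization = 1.37%

Let x = [H⁺]. Ka = x²/(C - x) ⇒ x² + (1.80e-05)x - (1.80e-05)(0.095) = 0. x = 1.2987e-03. Percent = (1.2987e-03/0.095) × 100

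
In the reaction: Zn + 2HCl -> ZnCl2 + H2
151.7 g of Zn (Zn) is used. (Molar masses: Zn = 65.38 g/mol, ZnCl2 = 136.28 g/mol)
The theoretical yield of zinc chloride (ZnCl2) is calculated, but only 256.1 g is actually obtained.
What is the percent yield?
Moles of Zn = 151.7 g ÷ 65.38 g/mol = 2.32028 mol
Mole ratio: 1 mol ZnCl2 / 1 mol Zn
Moles of ZnCl2 = 2.32028 × (1/1) = 2.32028 mol
Theoretical yield = 2.32028 mol × 136.28 g/mol = 316.21 g
Actual yield = 256.1 g
Percent yield = (256.1 / 316.21) × 100% = 81.0%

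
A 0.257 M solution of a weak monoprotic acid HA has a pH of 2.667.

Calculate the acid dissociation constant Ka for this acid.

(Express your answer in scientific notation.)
K_a = 1.82e-05

[H⁺] = 10^(−pH) = 10^(−2.667) = 2.153e-03 M. For HA ⇌ H⁺ + A⁻, Ka = x²/(C − x) = (2.153e-03)²/(0.257 − 2.153e-03) = 1.82e-05.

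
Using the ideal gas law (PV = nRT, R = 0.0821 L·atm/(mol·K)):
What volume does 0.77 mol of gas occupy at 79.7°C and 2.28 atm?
T = 79.7°C + 273.15 = 352.85 K
V = nRT/P = (0.77 × 0.0821 × 352.85) / 2.28
V = 9.78 L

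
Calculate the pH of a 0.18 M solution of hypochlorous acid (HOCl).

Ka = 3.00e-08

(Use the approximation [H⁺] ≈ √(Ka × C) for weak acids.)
pH = 4.13

[H⁺] = √(Ka × C) = √(3.00e-08 × 0.18) = 7.3485e-05. pH = -log(7.3485e-05)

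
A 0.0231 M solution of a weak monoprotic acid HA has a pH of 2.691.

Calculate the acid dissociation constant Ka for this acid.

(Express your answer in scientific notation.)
K_a = 1.97e-04

[H⁺] = 10^(−pH) = 10^(−2.691) = 2.037e-03 M. For HA ⇌ H⁺ + A⁻, Ka = x²/(C − x) = (2.037e-03)²/(0.0231 − 2.037e-03) = 1.97e-04.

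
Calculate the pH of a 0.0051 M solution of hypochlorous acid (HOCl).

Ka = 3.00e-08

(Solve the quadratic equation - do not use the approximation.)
pH = 4.91

x² + Ka×x - Ka×C = 0. Using quadratic formula: [H⁺] = 1.2354e-05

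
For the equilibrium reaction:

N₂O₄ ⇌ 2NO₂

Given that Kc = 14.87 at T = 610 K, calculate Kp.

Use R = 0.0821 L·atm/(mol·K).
K_p = 744.7045

Δn = (moles gaseous products) − (moles gaseous reactants) = 1
T = 610 K; RT = 0.0821 × 610 = 50.081
Kp = Kc·(RT)^Δn = 14.87 × (50.081)^1 = 14.87 × 50.081 = 744.7045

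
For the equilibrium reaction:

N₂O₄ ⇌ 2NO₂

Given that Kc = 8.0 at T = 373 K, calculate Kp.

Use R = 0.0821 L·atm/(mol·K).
K_p = 244.9864

Δn = (moles gaseous products) − (moles gaseous reactants) = 1
T = 373 K; RT = 0.0821 × 373 = 30.6233
Kp = Kc·(RT)^Δn = 8.0 × (30.6233)^1 = 8.0 × 30.6233 = 244.9864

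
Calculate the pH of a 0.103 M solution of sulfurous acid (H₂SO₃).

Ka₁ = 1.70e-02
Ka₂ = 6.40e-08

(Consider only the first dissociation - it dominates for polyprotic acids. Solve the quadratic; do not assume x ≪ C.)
pH = 1.47

x² + Ka₁·x − Ka₁·C = 0 with Ka₁ = 1.70e-02, C = 0.103.
x = (−Ka₁ + √(Ka₁² + 4·Ka₁·C))/2 = 3.4200e-02 M, so pH = 1.47.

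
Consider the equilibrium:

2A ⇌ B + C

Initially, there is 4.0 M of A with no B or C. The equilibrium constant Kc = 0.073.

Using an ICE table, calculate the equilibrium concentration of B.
[B] = 0.702 M

ICE: [A] = 4.0 − 2x, [B] = [C] = x.
Kc = x²/(4.0 − 2x)² = 0.073 ⇒ √Kc = x/(4.0 − 2x).
x = √0.073·4.0/(1 + 2√0.073) = 0.27019·4.0/1.5404 = 0.70161.
[B] = x = 0.702 M.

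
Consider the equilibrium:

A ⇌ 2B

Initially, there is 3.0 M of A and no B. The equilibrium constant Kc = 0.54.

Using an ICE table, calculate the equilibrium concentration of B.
[B] = 1.145 M

ICE: [A] = 3.0 − x, [B] = 2x.
Kc = (2x)²/(3.0 − x) = 0.54 ⇒ 4x² + 0.54x − 1.62 = 0.
x = (−0.54 + √(0.54² + 4·4·1.62))/(2·4) = (−0.54 + √26.212)/8 = 0.57247.
[B] = 2x = 1.145 M.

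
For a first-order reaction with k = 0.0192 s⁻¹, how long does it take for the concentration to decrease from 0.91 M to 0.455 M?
36.10 s

From ln[A] = ln[A]₀ - k·t: t = ln([A]₀/[A])/k = ln(0.91/0.455)/0.0192 = ln(2.0000)/0.0192 = 0.6931/0.0192 = 36.10 s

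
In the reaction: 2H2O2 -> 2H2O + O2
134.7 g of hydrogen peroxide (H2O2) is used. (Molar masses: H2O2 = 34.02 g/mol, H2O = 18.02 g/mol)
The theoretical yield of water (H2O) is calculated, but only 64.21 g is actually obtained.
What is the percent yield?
Moles of H2O2 = 134.7 g ÷ 34.02 g/mol = 3.95944 mol
Mole ratio: 2 mol H2O / 2 mol H2O2
Moles of H2O = 3.95944 × (2/2) = 3.95944 mol
Theoretical yield = 3.95944 mol × 18.02 g/mol = 71.349 g
Actual yield = 64.21 g
Percent yield = (64.21 / 71.349) × 100% = 90.0%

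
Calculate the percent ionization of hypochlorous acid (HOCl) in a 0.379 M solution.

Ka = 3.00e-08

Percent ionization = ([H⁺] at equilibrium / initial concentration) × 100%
Percent ionization = 0.0281%

Let x = [H⁺]. Ka = x²/(C - x) ⇒ x² + (3.00e-08)x - (3.00e-08)(0.379) = 0. x = 1.0662e-04. Percent = (1.0662e-04/0.379) × 100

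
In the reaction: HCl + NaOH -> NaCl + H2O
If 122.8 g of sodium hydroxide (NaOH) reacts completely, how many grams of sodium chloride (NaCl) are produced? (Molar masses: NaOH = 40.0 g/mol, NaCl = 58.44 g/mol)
Moles of NaOH = 122.8 g ÷ 40.0 g/mol = 3.07 mol
Mole ratio: 1 mol NaCl / 1 mol NaOH
Moles of NaCl = 3.07 × (1/1) = 3.07 mol
Mass of NaCl = 3.07 mol × 58.44 g/mol = 179.4 g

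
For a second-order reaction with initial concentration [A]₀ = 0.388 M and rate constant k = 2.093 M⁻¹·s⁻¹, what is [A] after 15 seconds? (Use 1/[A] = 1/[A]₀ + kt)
0.0294 M

1/[A] = 1/[A]₀ + k·t = 1/0.388 + (2.093)·(15) = 2.5773 + 31.3950 = 33.9723
[A] = 1/33.9723 = 0.0294 M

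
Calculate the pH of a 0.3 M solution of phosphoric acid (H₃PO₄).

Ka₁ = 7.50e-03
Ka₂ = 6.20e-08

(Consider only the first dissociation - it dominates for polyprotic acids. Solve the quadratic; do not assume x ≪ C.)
pH = 1.36

x² + Ka₁·x − Ka₁·C = 0 with Ka₁ = 7.50e-03, C = 0.3.
x = (−Ka₁ + √(Ka₁² + 4·Ka₁·C))/2 = 4.3832e-02 M, so pH = 1.36.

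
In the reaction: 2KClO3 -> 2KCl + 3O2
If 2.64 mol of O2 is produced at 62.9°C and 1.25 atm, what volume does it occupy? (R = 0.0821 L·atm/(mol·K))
T = 62.9°C + 273.15 = 336.05 K
V = nRT/P = (2.64 × 0.0821 × 336.05) / 1.25
V = 58.27 L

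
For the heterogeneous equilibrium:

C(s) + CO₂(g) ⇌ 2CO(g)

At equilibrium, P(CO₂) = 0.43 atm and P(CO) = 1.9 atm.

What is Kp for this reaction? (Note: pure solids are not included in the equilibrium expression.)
K_p = 8.395

Solid C is excluded.
Kp = P(CO)²/P(CO₂) = (1.9)²/0.43 = 3.61/0.43 = 8.395.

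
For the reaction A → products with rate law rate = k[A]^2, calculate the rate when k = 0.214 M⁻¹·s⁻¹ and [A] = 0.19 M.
0.007725 M/s

rate = k·[A]^2 = 0.214·(0.19)^2 = 0.214·0.0361 = 0.007725 M/s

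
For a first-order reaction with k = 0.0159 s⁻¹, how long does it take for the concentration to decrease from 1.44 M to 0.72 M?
43.59 s

From ln[A] = ln[A]₀ - k·t: t = ln([A]₀/[A])/k = ln(1.44/0.72)/0.0159 = ln(2.0000)/0.0159 = 0.6931/0.0159 = 43.59 s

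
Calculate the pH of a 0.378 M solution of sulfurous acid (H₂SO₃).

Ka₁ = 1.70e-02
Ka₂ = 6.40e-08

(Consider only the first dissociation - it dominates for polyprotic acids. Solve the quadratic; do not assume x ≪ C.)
pH = 1.14

x² + Ka₁·x − Ka₁·C = 0 with Ka₁ = 1.70e-02, C = 0.378.
x = (−Ka₁ + √(Ka₁² + 4·Ka₁·C))/2 = 7.2112e-02 M, so pH = 1.14.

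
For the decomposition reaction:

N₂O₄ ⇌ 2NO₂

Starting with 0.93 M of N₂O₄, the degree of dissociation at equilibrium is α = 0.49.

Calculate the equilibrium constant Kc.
K_c = 1.7513

x = α·[A]₀ = 0.49 × 0.93 = 0.4557 M dissociated.
At eq: [N₂O₄] = 0.93 − 0.4557 = 0.4743 M; [NO₂] = 2x = 0.9114 M.
Kc = [NO₂]²/[N₂O₄] = (0.9114)²/0.4743 = 1.751.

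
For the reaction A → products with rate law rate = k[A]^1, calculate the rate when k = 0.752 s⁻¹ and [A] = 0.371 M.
0.279 M/s

rate = k·[A]^1 = 0.752·(0.371)^1 = 0.752·0.371 = 0.279 M/s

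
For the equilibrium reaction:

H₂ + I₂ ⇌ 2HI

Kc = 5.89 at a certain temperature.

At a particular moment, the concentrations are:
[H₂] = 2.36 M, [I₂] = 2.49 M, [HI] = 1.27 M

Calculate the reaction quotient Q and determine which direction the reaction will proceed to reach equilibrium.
Q = 0.274, Q < K, reaction proceeds forward (toward products)

Q = ([HI]^2) / ([H₂] × [I₂])
  = ((1.27)^2) / ((2.36)·(2.49)) = 1.6129/5.8764 = 0.2745
Since Q = 0.2745 < Kc = 5.89, the reaction proceeds forward (toward products) to reach equilibrium.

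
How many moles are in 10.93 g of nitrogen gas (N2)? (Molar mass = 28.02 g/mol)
Moles = 10.93 g ÷ 28.02 g/mol = 0.3901 mol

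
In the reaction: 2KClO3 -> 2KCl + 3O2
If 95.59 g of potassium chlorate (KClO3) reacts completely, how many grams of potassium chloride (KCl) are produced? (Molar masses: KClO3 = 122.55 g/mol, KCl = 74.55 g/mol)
Moles of KClO3 = 95.59 g ÷ 122.55 g/mol = 0.780008 mol
Mole ratio: 2 mol KCl / 2 mol KClO3
Moles of KCl = 0.780008 × (2/2) = 0.780008 mol
Mass of KCl = 0.780008 mol × 74.55 g/mol = 58.15 g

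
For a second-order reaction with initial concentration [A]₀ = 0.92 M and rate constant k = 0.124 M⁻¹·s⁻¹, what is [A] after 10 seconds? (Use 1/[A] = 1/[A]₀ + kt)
0.4297 M

1/[A] = 1/[A]₀ + k·t = 1/0.92 + (0.124)·(10) = 1.0870 + 1.2400 = 2.3270
[A] = 1/2.3270 = 0.4297 M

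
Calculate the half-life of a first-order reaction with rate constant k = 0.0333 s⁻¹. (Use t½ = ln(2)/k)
20.82 s

t½ = ln(2)/k = 0.6931/0.0333 = 20.82 s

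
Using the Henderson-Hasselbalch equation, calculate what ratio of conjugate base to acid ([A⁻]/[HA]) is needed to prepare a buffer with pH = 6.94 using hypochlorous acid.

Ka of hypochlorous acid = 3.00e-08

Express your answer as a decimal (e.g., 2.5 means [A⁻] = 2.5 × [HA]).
[A⁻]/[HA] = 0.261

pKa = −log(3.00e-08) = 7.5229. pH = pKa + log([A⁻]/[HA]). 6.94 = 7.5229 + log(ratio). log(ratio) = 6.94 − 7.5229 = -0.5829. ratio = 10^(-0.5829) = 0.261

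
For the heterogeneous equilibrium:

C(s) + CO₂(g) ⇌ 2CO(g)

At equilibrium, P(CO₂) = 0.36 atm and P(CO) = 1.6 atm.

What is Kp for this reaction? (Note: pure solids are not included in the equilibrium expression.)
K_p = 7.111

Solid C is excluded.
Kp = P(CO)²/P(CO₂) = (1.6)²/0.36 = 2.56/0.36 = 7.111.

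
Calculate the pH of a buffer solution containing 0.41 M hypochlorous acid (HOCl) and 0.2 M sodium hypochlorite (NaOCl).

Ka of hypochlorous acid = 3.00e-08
pH = 7.21

pKa = -log(3.00e-08) = 7.52. pH = pKa + log([A⁻]/[HA]) = 7.52 + log(0.2/0.41)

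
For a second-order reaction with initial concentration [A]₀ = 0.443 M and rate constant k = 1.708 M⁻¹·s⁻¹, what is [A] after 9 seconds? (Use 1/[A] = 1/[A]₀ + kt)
0.0567 M

1/[A] = 1/[A]₀ + k·t = 1/0.443 + (1.708)·(9) = 2.2573 + 15.3720 = 17.6293
[A] = 1/17.6293 = 0.0567 M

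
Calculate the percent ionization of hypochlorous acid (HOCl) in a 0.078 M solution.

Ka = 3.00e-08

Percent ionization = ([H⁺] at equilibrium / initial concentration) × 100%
Percent ionization = 0.062%

Let x = [H⁺]. Ka = x²/(C - x) ⇒ x² + (3.00e-08)x - (3.00e-08)(0.078) = 0. x = 4.8359e-05. Percent = (4.8359e-05/0.078) × 100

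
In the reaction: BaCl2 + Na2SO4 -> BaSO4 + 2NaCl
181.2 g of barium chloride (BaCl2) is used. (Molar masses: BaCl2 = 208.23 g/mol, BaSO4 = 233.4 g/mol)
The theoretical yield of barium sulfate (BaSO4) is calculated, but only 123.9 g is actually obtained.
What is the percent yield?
Moles of BaCl2 = 181.2 g ÷ 208.23 g/mol = 0.870192 mol
Mole ratio: 1 mol BaSO4 / 1 mol BaCl2
Moles of BaSO4 = 0.870192 × (1/1) = 0.870192 mol
Theoretical yield = 0.870192 mol × 233.4 g/mol = 203.1 g
Actual yield = 123.9 g
Percent yield = (123.9 / 203.1) × 100% = 61.0%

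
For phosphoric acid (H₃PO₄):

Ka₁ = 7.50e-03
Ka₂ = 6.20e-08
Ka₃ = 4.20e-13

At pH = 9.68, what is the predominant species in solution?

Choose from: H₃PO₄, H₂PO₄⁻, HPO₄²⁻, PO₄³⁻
HPO₄²⁻

pKa1 = 2.12, pKa2 = 7.21, pKa3 = 12.38. Each pKa is the crossover between adjacent species; pH = 9.68 lies in the region where HPO₄²⁻ predominates.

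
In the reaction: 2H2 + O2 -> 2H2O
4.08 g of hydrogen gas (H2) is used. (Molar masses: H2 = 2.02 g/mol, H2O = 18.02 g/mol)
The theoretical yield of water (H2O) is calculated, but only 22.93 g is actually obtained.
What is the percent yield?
Moles of H2 = 4.08 g ÷ 2.02 g/mol = 2.0198 mol
Mole ratio: 2 mol H2O / 2 mol H2
Moles of H2O = 2.0198 × (2/2) = 2.0198 mol
Theoretical yield = 2.0198 mol × 18.02 g/mol = 36.397 g
Actual yield = 22.93 g
Percent yield = (22.93 / 36.397) × 100% = 63.0%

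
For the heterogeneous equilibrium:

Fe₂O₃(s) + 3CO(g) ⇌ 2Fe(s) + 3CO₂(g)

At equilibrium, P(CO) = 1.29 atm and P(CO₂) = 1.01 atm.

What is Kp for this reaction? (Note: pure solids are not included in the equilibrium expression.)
K_p = 0.480

Solids (Fe₂O₃, Fe) are excluded.
Kp = P(CO₂)³/P(CO)³ = (1.01)³/(1.29)³ = 1.03/2.147 = 0.480.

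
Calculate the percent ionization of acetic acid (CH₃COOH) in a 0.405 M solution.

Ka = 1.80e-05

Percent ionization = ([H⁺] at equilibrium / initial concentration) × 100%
Percent ionization = 0.664%

Let x = [H⁺]. Ka = x²/(C - x) ⇒ x² + (1.80e-05)x - (1.80e-05)(0.405) = 0. x = 2.6910e-03. Percent = (2.6910e-03/0.405) × 100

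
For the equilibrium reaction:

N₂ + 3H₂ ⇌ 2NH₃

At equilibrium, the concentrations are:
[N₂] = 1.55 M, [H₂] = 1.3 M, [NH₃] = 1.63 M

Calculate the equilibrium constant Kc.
K_c = 0.7802

Kc = ([NH₃]^2) / ([N₂] × [H₂]^3)
   = ((1.63)^2) / ((1.55)·(1.3)^3)
   = 2.6569 / 3.4054 = 0.7802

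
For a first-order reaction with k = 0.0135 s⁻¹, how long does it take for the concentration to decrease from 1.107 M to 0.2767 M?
102.70 s

From ln[A] = ln[A]₀ - k·t: t = ln([A]₀/[A])/k = ln(1.107/0.2767)/0.0135 = ln(4.0007)/0.0135 = 1.3865/0.0135 = 102.70 s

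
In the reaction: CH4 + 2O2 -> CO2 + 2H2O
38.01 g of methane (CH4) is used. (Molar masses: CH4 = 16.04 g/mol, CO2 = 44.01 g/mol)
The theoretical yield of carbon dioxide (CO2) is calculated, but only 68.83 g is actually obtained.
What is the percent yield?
Moles of CH4 = 38.01 g ÷ 16.04 g/mol = 2.3697 mol
Mole ratio: 1 mol CO2 / 1 mol CH4
Moles of CO2 = 2.3697 × (1/1) = 2.3697 mol
Theoretical yield = 2.3697 mol × 44.01 g/mol = 104.29 g
Actual yield = 68.83 g
Percent yield = (68.83 / 104.29) × 100% = 66.0%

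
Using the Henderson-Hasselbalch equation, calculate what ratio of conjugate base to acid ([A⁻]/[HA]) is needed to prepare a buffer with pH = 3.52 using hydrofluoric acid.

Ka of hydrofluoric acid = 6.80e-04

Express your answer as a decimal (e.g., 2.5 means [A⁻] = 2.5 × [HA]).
[A⁻]/[HA] = 2.252

pKa = −log(6.80e-04) = 3.1675. pH = pKa + log([A⁻]/[HA]). 3.52 = 3.1675 + log(ratio). log(ratio) = 3.52 − 3.1675 = 0.3525. ratio = 10^(0.3525) = 2.252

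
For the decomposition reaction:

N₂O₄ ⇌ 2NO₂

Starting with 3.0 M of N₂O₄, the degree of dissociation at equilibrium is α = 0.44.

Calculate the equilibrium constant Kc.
K_c = 4.1486

x = α·[A]₀ = 0.44 × 3.0 = 1.32 M dissociated.
At eq: [N₂O₄] = 3.0 − 1.32 = 1.68 M; [NO₂] = 2x = 2.64 M.
Kc = [NO₂]²/[N₂O₄] = (2.64)²/1.68 = 4.149.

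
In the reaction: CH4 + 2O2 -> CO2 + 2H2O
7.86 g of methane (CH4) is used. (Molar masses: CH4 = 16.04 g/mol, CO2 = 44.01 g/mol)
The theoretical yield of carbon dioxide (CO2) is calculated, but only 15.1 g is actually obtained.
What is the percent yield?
Moles of CH4 = 7.86 g ÷ 16.04 g/mol = 0.490025 mol
Mole ratio: 1 mol CO2 / 1 mol CH4
Moles of CO2 = 0.490025 × (1/1) = 0.490025 mol
Theoretical yield = 0.490025 mol × 44.01 g/mol = 21.566 g
Actual yield = 15.1 g
Percent yield = (15.1 / 21.566) × 100% = 70.0%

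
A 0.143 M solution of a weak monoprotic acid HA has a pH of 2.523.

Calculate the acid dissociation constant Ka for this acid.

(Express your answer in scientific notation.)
K_a = 6.42e-05

[H⁺] = 10^(−pH) = 10^(−2.523) = 2.999e-03 M. For HA ⇌ H⁺ + A⁻, Ka = x²/(C − x) = (2.999e-03)²/(0.143 − 2.999e-03) = 6.42e-05.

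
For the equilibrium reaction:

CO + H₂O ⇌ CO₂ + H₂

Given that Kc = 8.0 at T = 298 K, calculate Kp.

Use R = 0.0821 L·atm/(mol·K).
K_p = 8.0000

Δn = (moles gaseous products) − (moles gaseous reactants) = 0
T = 298 K; RT = 0.0821 × 298 = 24.4658
Kp = Kc·(RT)^Δn = 8.0 × (24.4658)^0 = 8.0 × 1 = 8.0000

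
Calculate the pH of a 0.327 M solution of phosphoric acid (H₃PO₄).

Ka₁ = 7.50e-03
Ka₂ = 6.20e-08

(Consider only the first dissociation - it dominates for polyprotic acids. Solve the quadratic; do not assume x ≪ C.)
pH = 1.34

x² + Ka₁·x − Ka₁·C = 0 with Ka₁ = 7.50e-03, C = 0.327.
x = (−Ka₁ + √(Ka₁² + 4·Ka₁·C))/2 = 4.5914e-02 M, so pH = 1.34.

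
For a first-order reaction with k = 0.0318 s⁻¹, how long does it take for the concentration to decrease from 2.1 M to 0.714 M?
33.92 s

From ln[A] = ln[A]₀ - k·t: t = ln([A]₀/[A])/k = ln(2.1/0.714)/0.0318 = ln(2.9412)/0.0318 = 1.0788/0.0318 = 33.92 s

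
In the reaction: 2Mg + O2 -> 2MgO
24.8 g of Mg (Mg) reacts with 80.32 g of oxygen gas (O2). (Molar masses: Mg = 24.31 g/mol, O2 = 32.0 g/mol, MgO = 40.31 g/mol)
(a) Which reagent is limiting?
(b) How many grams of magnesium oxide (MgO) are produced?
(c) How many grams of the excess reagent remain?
(a) Mg, (b) 41.12 g, (c) 64 g

Moles of Mg = 24.8 g ÷ 24.31 g/mol = 1.02016 mol
Moles of O2 = 80.32 g ÷ 32.0 g/mol = 2.51 mol
Moles ÷ coefficient: Mg: 1.02016/2 = 0.5101, O2: 2.51/1 = 2.51
(a) Mg has the smaller value, so Mg is the limiting reagent.
(b) Moles of MgO = 1.02016 mol Mg × (2/2) = 1.02016 mol; mass = 1.02016 mol × 40.31 g/mol = 41.12 g
(c) O2 consumed = 1.02016 × (1/2) = 0.510078 mol; remaining = 2.51 − 0.510078 = 1.99992 mol; mass = 1.99992 mol × 32.0 g/mol = 64 g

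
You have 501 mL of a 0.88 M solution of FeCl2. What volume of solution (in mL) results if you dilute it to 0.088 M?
Using M₁V₁ = M₂V₂:
0.88 × 501 = 0.088 × V₂
V₂ = (0.88 × 501) / 0.088 = 5010 mL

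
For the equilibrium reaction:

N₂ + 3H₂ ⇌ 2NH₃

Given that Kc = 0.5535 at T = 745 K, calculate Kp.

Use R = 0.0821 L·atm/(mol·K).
K_p = 1.48e-04

Δn = (moles gaseous products) − (moles gaseous reactants) = -2
T = 745 K; RT = 0.0821 × 745 = 61.1645
Kp = Kc·(RT)^Δn = 0.5535 × (61.1645)^-2 = 0.5535 × 0.000267301 = 1.48e-04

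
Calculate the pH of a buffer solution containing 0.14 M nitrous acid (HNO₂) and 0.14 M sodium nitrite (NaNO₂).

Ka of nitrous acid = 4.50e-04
pH = 3.35

pKa = -log(4.50e-04) = 3.35. pH = pKa + log([A⁻]/[HA]) = 3.35 + log(0.14/0.14)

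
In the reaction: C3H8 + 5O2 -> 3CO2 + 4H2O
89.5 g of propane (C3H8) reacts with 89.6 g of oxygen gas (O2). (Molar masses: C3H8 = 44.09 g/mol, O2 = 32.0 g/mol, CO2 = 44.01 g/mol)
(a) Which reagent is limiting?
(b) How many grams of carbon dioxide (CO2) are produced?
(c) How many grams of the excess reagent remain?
(a) O2, (b) 73.94 g, (c) 64.81 g

Moles of C3H8 = 89.5 g ÷ 44.09 g/mol = 2.02994 mol
Moles of O2 = 89.6 g ÷ 32.0 g/mol = 2.8 mol
Moles ÷ coefficient: C3H8: 2.02994/1 = 2.03, O2: 2.8/5 = 0.56
(a) O2 has the smaller value, so O2 is the limiting reagent.
(b) Moles of CO2 = 2.8 mol O2 × (3/5) = 1.68 mol; mass = 1.68 mol × 44.01 g/mol = 73.94 g
(c) C3H8 consumed = 2.8 × (1/5) = 0.56 mol; remaining = 2.02994 − 0.56 = 1.46994 mol; mass = 1.46994 mol × 44.09 g/mol = 64.81 g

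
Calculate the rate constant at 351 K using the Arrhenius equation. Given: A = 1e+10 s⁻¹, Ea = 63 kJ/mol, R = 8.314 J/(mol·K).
4.21e+00 s⁻¹

k = A·exp(-Ea/(R·T)) = 1e+10·exp(-63000/(8.314·351)) = 1e+10·exp(-21.5885) = 1e+10·4.2093e-10 = 4.21e+00 s⁻¹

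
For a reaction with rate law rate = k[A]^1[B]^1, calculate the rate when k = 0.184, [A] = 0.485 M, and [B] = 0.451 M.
0.04025 M/s

rate = k·[A]^1·[B]^1 = 0.184·(0.485)^1·(0.451)^1 = 0.184·0.485·0.451 = 0.04025 M/s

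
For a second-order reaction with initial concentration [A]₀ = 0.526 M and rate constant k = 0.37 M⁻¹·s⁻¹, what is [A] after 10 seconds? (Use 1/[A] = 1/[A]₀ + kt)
0.1785 M

1/[A] = 1/[A]₀ + k·t = 1/0.526 + (0.37)·(10) = 1.9011 + 3.7000 = 5.6011
[A] = 1/5.6011 = 0.1785 M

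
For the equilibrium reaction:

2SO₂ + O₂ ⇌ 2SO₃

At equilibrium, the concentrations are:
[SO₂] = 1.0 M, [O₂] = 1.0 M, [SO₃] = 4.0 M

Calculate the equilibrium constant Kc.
K_c = 16.0000

Kc = ([SO₃]^2) / ([SO₂]^2 × [O₂])
   = ((4.0)^2) / ((1.0)^2·(1.0))
   = 16 / 1 = 16.0000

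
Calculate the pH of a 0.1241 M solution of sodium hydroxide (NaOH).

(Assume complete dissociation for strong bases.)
pH = 13.09

[OH⁻] = 0.1241 M for strong base. pOH = -log[OH⁻] = 0.91, pH = 14 - pOH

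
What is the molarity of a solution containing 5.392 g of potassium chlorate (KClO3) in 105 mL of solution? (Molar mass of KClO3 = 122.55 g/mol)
Moles of KClO3 = 5.392 g ÷ 122.55 g/mol = 0.0439984 mol
Volume = 105 mL = 0.105 L
Molarity = 0.0439984 mol ÷ 0.105 L = 0.419 M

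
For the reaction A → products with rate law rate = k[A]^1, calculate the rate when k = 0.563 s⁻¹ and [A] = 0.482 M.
0.2714 M/s

rate = k·[A]^1 = 0.563·(0.482)^1 = 0.563·0.482 = 0.2714 M/s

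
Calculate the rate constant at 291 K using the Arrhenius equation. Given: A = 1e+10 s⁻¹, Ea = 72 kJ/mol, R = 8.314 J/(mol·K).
1.19e-03 s⁻¹

k = A·exp(-Ea/(R·T)) = 1e+10·exp(-72000/(8.314·291)) = 1e+10·exp(-29.7598) = 1e+10·1.1899e-13 = 1.19e-03 s⁻¹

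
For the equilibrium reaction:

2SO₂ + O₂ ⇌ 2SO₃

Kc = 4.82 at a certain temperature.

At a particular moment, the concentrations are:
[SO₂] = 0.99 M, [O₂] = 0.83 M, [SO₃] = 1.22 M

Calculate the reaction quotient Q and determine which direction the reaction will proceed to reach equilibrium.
Q = 1.830, Q < K, reaction proceeds forward (toward products)

Q = ([SO₃]^2) / ([SO₂]^2 × [O₂])
  = ((1.22)^2) / ((0.99)^2·(0.83)) = 1.4884/0.81348 = 1.83
Since Q = 1.83 < Kc = 4.82, the reaction proceeds forward (toward products) to reach equilibrium.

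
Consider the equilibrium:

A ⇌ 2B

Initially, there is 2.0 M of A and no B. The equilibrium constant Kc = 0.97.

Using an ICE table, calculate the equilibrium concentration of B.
[B] = 1.171 M

ICE: [A] = 2.0 − x, [B] = 2x.
Kc = (2x)²/(2.0 − x) = 0.97 ⇒ 4x² + 0.97x − 1.94 = 0.
x = (−0.97 + √(0.97² + 4·4·1.94))/(2·4) = (−0.97 + √31.981)/8 = 0.58565.
[B] = 2x = 1.171 M.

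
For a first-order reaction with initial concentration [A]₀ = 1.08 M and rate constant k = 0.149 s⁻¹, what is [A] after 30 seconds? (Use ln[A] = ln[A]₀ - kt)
0.0124 M

ln[A] = ln[A]₀ - k·t = ln(1.08) - (0.149)·(30) = 0.0770 - 4.4700 = -4.3930
[A] = e^(-4.3930) = 0.0124 M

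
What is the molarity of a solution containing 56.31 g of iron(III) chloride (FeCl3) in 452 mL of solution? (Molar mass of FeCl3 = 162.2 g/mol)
Moles of FeCl3 = 56.31 g ÷ 162.2 g/mol = 0.347164 mol
Volume = 452 mL = 0.452 L
Molarity = 0.347164 mol ÷ 0.452 L = 0.7681 M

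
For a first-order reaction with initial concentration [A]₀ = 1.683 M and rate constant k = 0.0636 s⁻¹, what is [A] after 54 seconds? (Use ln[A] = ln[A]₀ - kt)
0.0543 M

ln[A] = ln[A]₀ - k·t = ln(1.683) - (0.0636)·(54) = 0.5206 - 3.4344 = -2.9138
[A] = e^(-2.9138) = 0.0543 M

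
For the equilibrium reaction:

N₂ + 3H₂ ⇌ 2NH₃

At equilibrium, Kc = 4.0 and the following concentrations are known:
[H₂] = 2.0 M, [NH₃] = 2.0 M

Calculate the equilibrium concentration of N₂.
[N₂] = 0.1250 M

Kc = ([NH₃]^2) / ([N₂] × [H₂]^3) = 4.0
[N₂]^1 = (product terms)/(Kc · other reactant terms) = 4 / (4.0 · 8) = 0.125
[N₂] = 0.1250 M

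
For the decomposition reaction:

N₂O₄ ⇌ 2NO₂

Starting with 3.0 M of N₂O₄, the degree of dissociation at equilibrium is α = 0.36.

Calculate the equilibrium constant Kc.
K_c = 2.4300

x = α·[A]₀ = 0.36 × 3.0 = 1.08 M dissociated.
At eq: [N₂O₄] = 3.0 − 1.08 = 1.92 M; [NO₂] = 2x = 2.16 M.
Kc = [NO₂]²/[N₂O₄] = (2.16)²/1.92 = 2.43.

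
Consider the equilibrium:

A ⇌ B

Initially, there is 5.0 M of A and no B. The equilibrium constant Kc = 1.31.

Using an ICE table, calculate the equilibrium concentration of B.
[B] = 2.835 M

ICE: [A] = 5.0 − x, [B] = x.
Kc = x/(5.0 − x) = 1.31 ⇒ x = 1.31·5.0/(1 + 1.31) = 6.55/2.31 = 2.835.
[B] = x = 2.835 M.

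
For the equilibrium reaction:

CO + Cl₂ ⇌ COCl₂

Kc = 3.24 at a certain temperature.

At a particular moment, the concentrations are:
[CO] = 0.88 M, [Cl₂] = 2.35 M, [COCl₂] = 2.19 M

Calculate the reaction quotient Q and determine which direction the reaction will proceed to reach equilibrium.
Q = 1.059, Q < K, reaction proceeds forward (toward products)

Q = ([COCl₂]) / ([CO] × [Cl₂])
  = ((2.19)) / ((0.88)·(2.35)) = 2.19/2.068 = 1.059
Since Q = 1.059 < Kc = 3.24, the reaction proceeds forward (toward products) to reach equilibrium.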